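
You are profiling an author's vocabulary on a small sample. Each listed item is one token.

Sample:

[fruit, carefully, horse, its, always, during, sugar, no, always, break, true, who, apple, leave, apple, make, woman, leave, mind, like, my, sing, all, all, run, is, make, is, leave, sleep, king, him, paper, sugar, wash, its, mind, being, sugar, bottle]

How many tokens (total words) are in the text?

Tokens: fruit, carefully, horse, its, always, during, sugar, no, always, break, true, who, apple, leave, apple, make, woman, leave, mind, like, my, sing, all, all, run, is, make, is, leave, sleep, king, him, paper, sugar, wash, its, mind, being, sugar, bottle
N = 40

40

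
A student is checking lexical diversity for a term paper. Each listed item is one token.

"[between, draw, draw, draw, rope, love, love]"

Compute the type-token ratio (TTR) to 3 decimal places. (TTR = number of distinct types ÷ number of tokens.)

0.571

N = 7 tokens, V = 4 types.
TTR = V / N = 4 / 7 = 0.571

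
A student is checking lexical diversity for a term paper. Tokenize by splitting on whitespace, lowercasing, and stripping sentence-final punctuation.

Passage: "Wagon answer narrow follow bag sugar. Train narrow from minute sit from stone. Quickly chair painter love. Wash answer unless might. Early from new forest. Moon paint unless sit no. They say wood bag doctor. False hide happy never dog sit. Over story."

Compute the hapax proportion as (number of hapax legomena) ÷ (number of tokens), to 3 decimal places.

Frequencies: from:3, sit:3, answer:2, narrow:2, bag:2, unless:2, wagon:1, follow:1, sugar:1, train:1, minute:1, stone:1, quickly:1, chair:1, painter:1, love:1, wash:1, might:1, early:1, new:1, … (15 more, each freq 1)
Hapax count = 29; token count = 43.
Ratio = 29 / 43 = 0.674

0.674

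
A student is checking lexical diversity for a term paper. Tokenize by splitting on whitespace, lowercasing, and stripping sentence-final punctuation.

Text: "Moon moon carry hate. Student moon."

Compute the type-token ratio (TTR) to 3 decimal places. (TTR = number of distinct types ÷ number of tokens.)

N = 6 tokens, V = 4 types.
TTR = V / N = 4 / 6 = 0.667

0.667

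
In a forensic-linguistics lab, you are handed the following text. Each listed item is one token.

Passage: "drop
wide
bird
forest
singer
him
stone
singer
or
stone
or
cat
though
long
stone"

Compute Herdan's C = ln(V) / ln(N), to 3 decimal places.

0.885

N = 15, V = 11.
ln(V) = 2.397895, ln(N) = 2.708050
C = 2.397895 / 2.708050 = 0.885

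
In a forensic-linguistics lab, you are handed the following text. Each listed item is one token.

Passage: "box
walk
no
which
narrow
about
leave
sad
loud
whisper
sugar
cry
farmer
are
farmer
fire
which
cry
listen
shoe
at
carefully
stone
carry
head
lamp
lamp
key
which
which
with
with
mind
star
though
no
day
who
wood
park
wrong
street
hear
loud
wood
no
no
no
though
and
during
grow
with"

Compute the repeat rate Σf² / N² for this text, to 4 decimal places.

Frequencies: no:5, which:4, with:3, loud:2, cry:2, farmer:2, lamp:2, though:2, wood:2, box:1, walk:1, narrow:1, about:1, leave:1, sad:1, whisper:1, sugar:1, are:1, fire:1, listen:1, … (18 more, each freq 1)
Σf² = 103; N² = 2809
Repeat rate = 103 / 2809 = 0.0367

0.0367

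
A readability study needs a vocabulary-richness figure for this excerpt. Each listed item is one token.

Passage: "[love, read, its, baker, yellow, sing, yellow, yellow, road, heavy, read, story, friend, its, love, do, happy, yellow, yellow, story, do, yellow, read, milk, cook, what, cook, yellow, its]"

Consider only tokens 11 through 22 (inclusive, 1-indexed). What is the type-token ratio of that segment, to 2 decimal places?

Segment tokens 11–22: read, story, friend, its, love, do, happy, yellow, yellow, story, do, yellow
Segment N = 12, segment V = 8.
TTR = 8 / 12 = 0.67

0.67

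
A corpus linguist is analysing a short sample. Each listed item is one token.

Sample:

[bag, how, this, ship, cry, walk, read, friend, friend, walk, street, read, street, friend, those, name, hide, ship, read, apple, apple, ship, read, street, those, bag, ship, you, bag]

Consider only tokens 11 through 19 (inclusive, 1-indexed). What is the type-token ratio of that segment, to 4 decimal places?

0.7778

Segment tokens 11–19: street, read, street, friend, those, name, hide, ship, read
Segment N = 9, segment V = 7.
TTR = 7 / 9 = 0.7778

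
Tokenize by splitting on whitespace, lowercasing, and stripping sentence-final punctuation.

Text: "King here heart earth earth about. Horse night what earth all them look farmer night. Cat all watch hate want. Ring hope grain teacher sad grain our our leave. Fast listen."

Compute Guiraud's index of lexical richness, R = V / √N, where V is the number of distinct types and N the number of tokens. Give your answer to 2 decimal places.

N = 31, V = 25.
√N = 5.567764
R = 25 / 5.567764 = 4.49

4.49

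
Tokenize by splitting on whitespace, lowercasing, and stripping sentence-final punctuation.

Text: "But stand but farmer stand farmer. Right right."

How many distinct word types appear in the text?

Distinct types: {but, farmer, right, stand}
V = 4

4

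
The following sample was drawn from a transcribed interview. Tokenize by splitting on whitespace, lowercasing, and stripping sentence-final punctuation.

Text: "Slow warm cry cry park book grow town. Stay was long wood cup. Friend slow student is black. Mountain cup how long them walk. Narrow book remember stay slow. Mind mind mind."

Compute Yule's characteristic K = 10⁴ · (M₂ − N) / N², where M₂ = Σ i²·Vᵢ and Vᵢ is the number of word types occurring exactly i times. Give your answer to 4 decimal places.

Frequencies: slow:3, mind:3, cry:2, book:2, stay:2, long:2, cup:2, warm:1, park:1, grow:1, town:1, was:1, wood:1, friend:1, student:1, is:1, black:1, mountain:1, how:1, them:1, … (3 more, each freq 1)
N = 32. Frequency spectrum: V_1=16, V_2=5, V_3=2
M₂ = 1²·16 + 2²·5 + 3²·2 = 54
K = 10000 × (54 − 32) / 32² = 214.8438

214.8438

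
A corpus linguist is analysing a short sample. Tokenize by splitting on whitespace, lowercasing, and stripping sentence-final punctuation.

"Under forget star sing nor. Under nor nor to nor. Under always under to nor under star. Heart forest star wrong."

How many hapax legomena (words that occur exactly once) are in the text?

Frequencies: under:5, nor:5, star:3, to:2, forget:1, sing:1, always:1, heart:1, forest:1, wrong:1
Hapax (freq=1): always, forest, forget, heart, sing, wrong

6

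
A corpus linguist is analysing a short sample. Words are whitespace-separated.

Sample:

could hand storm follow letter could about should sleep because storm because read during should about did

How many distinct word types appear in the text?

Distinct types: {about, because, could, did, during, follow, hand, letter, read, should, sleep, storm}
V = 12

12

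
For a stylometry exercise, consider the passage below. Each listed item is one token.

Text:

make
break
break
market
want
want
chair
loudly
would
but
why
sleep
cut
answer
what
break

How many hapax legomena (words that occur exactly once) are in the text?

11

Frequencies: break:3, want:2, make:1, market:1, chair:1, loudly:1, would:1, but:1, why:1, sleep:1, cut:1, answer:1, what:1
Hapax (freq=1): answer, but, chair, cut, loudly, make, market, sleep, what, why, would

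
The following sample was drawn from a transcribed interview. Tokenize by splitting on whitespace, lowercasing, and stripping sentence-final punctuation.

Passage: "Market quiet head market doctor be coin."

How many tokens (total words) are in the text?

Tokens: market, quiet, head, market, doctor, be, coin
N = 7

7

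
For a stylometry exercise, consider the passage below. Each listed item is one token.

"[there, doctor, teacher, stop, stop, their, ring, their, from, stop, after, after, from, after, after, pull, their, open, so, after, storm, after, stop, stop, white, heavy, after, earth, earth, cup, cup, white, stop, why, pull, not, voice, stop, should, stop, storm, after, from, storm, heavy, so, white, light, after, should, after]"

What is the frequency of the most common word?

10

Frequencies: after:10, stop:8, their:3, from:3, storm:3, white:3, pull:2, so:2, heavy:2, earth:2, cup:2, should:2, there:1, doctor:1, teacher:1, ring:1, open:1, why:1, not:1, voice:1, … (1 more, each freq 1)
Most common: 'after' with frequency 10.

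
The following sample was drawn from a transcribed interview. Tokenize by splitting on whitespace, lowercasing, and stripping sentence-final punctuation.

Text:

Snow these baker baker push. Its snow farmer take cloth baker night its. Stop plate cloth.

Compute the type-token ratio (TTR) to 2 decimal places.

N = 16 tokens, V = 11 types.
TTR = V / N = 11 / 16 = 0.69

0.69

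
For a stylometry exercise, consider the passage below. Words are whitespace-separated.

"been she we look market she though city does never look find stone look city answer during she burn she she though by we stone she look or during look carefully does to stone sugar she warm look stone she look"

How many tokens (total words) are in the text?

Tokens: been, she, we, look, market, she, though, city, does, never, look, find, stone, look, city, answer, during, she, burn, she, she, though, by, we, stone, she, look, or, during, look, carefully, does, to, stone, sugar, she, warm, look, stone, she, look
N = 41

41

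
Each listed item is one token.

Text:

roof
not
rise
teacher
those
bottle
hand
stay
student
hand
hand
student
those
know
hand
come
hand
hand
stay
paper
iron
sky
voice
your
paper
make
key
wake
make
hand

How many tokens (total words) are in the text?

Tokens: roof, not, rise, teacher, those, bottle, hand, stay, student, hand, hand, student, those, know, hand, come, hand, hand, stay, paper, iron, sky, voice, your, paper, make, key, wake, make, hand
N = 30

30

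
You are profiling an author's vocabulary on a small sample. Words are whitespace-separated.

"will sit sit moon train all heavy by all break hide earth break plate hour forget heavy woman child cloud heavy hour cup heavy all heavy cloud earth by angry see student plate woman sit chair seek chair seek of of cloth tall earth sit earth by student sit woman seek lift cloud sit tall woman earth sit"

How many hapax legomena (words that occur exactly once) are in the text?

Frequencies: sit:7, heavy:5, earth:5, woman:4, all:3, by:3, cloud:3, seek:3, break:2, plate:2, hour:2, student:2, chair:2, of:2, tall:2, will:1, moon:1, train:1, hide:1, forget:1, … (6 more, each freq 1)
Hapax (freq=1): angry, child, cloth, cup, forget, hide, lift, moon, see, train, will

11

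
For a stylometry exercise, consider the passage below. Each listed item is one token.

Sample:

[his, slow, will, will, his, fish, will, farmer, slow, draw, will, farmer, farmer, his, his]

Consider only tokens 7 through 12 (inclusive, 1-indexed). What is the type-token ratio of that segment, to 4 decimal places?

Segment tokens 7–12: will, farmer, slow, draw, will, farmer
Segment N = 6, segment V = 4.
TTR = 4 / 6 = 0.6667

0.6667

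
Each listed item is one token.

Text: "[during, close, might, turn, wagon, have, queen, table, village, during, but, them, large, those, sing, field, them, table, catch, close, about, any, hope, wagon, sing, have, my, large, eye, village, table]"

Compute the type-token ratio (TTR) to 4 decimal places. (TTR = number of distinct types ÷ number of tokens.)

N = 31 tokens, V = 21 types.
TTR = V / N = 21 / 31 = 0.6774

0.6774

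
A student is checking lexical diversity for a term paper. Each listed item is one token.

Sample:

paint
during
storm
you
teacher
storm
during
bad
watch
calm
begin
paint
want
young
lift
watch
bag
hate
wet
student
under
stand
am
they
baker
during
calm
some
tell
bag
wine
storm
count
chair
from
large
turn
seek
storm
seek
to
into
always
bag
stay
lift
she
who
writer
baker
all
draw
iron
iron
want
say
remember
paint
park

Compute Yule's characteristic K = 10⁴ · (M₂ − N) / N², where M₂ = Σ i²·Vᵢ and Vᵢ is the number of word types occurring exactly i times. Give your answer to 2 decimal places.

126.40

Frequencies: storm:4, paint:3, during:3, bag:3, watch:2, calm:2, want:2, lift:2, baker:2, seek:2, iron:2, you:1, teacher:1, bad:1, begin:1, young:1, hate:1, wet:1, student:1, under:1, … (23 more, each freq 1)
N = 59. Frequency spectrum: V_1=32, V_2=7, V_3=3, V_4=1
M₂ = 1²·32 + 2²·7 + 3²·3 + 4²·1 = 103
K = 10000 × (103 − 59) / 59² = 126.40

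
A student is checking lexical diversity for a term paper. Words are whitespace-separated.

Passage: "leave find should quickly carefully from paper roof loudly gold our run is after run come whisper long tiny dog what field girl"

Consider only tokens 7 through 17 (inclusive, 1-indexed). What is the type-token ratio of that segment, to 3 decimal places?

Segment tokens 7–17: paper, roof, loudly, gold, our, run, is, after, run, come, whisper
Segment N = 11, segment V = 10.
TTR = 10 / 11 = 0.909

0.909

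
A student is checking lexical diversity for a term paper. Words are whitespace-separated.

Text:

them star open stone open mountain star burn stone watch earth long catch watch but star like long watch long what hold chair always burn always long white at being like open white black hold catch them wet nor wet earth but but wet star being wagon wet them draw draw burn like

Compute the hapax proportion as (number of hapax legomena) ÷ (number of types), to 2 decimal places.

Frequencies: star:4, long:4, wet:4, them:3, open:3, burn:3, watch:3, but:3, like:3, stone:2, earth:2, catch:2, hold:2, always:2, white:2, being:2, draw:2, mountain:1, what:1, chair:1, … (4 more, each freq 1)
Hapax count = 7; type count = 24.
Ratio = 7 / 24 = 0.29

0.29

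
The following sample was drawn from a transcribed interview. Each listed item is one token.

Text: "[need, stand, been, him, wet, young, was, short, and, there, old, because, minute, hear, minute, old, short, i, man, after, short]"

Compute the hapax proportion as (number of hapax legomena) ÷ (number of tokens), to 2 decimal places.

0.67

Frequencies: short:3, old:2, minute:2, need:1, stand:1, been:1, him:1, wet:1, young:1, was:1, and:1, there:1, because:1, hear:1, i:1, man:1, after:1
Hapax count = 14; token count = 21.
Ratio = 14 / 21 = 0.67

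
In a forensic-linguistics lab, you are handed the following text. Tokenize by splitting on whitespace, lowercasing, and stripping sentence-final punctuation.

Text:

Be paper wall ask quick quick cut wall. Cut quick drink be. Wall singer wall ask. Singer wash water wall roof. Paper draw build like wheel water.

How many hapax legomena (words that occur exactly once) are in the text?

7

Frequencies: wall:5, quick:3, be:2, paper:2, ask:2, cut:2, singer:2, water:2, drink:1, wash:1, roof:1, draw:1, build:1, like:1, wheel:1
Hapax (freq=1): build, draw, drink, like, roof, wash, wheel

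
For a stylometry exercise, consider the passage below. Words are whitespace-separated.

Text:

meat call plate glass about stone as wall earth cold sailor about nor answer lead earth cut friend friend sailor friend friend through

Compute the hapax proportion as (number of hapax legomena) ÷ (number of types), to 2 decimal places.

Frequencies: friend:4, about:2, earth:2, sailor:2, meat:1, call:1, plate:1, glass:1, stone:1, as:1, wall:1, cold:1, nor:1, answer:1, lead:1, cut:1, through:1
Hapax count = 13; type count = 17.
Ratio = 13 / 17 = 0.76

0.76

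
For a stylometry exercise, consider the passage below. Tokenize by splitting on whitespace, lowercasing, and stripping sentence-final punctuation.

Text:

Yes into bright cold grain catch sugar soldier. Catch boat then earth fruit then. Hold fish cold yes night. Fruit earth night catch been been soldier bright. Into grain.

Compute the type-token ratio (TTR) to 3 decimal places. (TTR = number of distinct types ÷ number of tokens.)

N = 29 tokens, V = 16 types.
TTR = V / N = 16 / 29 = 0.552

0.552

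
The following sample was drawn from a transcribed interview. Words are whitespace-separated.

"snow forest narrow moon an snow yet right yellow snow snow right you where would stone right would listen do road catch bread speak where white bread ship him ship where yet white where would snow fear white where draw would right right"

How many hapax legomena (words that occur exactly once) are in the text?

Frequencies: snow:5, right:5, where:5, would:4, white:3, yet:2, bread:2, ship:2, forest:1, narrow:1, moon:1, an:1, yellow:1, you:1, stone:1, listen:1, do:1, road:1, catch:1, speak:1, … (3 more, each freq 1)
Hapax (freq=1): an, catch, do, draw, fear, forest, him, listen, moon, narrow, road, speak, stone, yellow, you

15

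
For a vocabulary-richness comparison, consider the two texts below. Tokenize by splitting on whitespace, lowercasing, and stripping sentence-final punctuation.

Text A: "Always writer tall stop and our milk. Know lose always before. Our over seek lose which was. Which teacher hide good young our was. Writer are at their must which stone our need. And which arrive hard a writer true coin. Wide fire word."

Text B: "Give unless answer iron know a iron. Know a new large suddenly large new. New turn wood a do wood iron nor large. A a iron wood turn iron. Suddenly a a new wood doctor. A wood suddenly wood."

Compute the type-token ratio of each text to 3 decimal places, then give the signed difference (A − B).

0.368

TTR(A) = 32/44 = 0.727
TTR(B) = 14/39 = 0.359
Difference = 0.727 − 0.359 = 0.368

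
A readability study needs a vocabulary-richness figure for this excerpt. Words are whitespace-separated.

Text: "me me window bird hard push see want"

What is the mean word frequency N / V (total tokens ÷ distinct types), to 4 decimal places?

1.1429

N = 8 tokens, V = 7 types.
Mean frequency = N / V = 8 / 7 = 1.1429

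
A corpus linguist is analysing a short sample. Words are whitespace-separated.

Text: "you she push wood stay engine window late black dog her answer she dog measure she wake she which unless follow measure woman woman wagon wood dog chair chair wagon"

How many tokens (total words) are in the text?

Tokens: you, she, push, wood, stay, engine, window, late, black, dog, her, answer, she, dog, measure, she, wake, she, which, unless, follow, measure, woman, woman, wagon, wood, dog, chair, chair, wagon
N = 30

30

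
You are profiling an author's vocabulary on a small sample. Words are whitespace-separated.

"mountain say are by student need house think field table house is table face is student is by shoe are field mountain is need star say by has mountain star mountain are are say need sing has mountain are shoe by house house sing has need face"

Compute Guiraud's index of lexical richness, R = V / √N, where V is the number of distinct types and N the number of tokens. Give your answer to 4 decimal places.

N = 47, V = 16.
√N = 6.855655
R = 16 / 6.855655 = 2.3338

2.3338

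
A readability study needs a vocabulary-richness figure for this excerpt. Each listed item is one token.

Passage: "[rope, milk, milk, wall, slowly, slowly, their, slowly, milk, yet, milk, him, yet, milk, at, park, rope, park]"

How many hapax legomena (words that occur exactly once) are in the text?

Frequencies: milk:5, slowly:3, rope:2, yet:2, park:2, wall:1, their:1, him:1, at:1
Hapax (freq=1): at, him, their, wall

4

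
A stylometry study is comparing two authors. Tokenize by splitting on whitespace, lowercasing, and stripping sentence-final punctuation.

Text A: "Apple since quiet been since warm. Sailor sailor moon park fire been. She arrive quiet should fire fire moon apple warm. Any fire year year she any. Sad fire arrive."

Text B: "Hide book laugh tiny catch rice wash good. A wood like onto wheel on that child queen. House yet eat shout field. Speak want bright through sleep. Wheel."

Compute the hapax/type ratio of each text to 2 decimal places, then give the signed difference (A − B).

A: hapax=3, V=15, ratio=0.20
B: hapax=26, V=27, ratio=0.96
Difference = 0.20 − 0.96 = -0.76

-0.76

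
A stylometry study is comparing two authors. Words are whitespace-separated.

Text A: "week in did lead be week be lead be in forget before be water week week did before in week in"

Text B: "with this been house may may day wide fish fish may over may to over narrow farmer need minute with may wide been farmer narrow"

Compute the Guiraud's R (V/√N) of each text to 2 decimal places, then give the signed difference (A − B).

-1.05

A: V=8, N=21, R=1.75
B: V=14, N=25, R=2.80
Difference = 1.75 − 2.80 = -1.05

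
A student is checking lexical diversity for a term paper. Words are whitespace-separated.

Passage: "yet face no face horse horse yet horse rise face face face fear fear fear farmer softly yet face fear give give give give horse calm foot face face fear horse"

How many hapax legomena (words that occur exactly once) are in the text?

Frequencies: face:8, horse:5, fear:5, give:4, yet:3, no:1, rise:1, farmer:1, softly:1, calm:1, foot:1
Hapax (freq=1): calm, farmer, foot, no, rise, softly

6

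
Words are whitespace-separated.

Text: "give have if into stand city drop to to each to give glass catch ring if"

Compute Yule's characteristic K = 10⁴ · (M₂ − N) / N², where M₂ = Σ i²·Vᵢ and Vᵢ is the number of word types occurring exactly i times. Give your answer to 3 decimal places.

Frequencies: to:3, give:2, if:2, have:1, into:1, stand:1, city:1, drop:1, each:1, glass:1, catch:1, ring:1
N = 16. Frequency spectrum: V_1=9, V_2=2, V_3=1
M₂ = 1²·9 + 2²·2 + 3²·1 = 26
K = 10000 × (26 − 16) / 16² = 390.625

390.625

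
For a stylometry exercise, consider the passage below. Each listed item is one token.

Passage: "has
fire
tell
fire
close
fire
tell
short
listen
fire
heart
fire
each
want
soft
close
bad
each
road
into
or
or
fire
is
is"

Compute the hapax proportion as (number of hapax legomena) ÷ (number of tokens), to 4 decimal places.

Frequencies: fire:6, tell:2, close:2, each:2, or:2, is:2, has:1, short:1, listen:1, heart:1, want:1, soft:1, bad:1, road:1, into:1
Hapax count = 9; token count = 25.
Ratio = 9 / 25 = 0.3600

0.3600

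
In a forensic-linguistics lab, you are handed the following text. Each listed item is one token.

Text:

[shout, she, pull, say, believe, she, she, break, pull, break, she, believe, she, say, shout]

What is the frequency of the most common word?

5

Frequencies: she:5, shout:2, pull:2, say:2, believe:2, break:2
Most common: 'she' with frequency 5.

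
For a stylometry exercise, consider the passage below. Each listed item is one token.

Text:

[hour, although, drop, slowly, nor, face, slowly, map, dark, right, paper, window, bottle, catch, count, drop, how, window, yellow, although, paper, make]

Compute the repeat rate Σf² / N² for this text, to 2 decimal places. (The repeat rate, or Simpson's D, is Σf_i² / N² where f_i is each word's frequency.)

0.07

Frequencies: although:2, drop:2, slowly:2, paper:2, window:2, hour:1, nor:1, face:1, map:1, dark:1, right:1, bottle:1, catch:1, count:1, how:1, yellow:1, make:1
Σf² = 32; N² = 484
Repeat rate = 32 / 484 = 0.07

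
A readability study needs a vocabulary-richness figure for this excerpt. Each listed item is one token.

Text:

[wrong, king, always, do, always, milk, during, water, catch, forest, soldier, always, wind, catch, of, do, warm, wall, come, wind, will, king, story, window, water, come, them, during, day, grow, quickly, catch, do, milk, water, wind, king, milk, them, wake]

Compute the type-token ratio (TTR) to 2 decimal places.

N = 40 tokens, V = 23 types.
TTR = V / N = 23 / 40 = 0.58

0.58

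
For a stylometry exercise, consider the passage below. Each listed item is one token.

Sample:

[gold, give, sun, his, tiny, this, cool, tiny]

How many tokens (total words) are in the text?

8

Tokens: gold, give, sun, his, tiny, this, cool, tiny
N = 8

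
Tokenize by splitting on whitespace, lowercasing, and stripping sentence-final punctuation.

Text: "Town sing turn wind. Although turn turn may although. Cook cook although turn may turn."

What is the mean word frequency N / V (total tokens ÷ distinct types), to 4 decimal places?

N = 15 tokens, V = 7 types.
Mean frequency = N / V = 15 / 7 = 2.1429

2.1429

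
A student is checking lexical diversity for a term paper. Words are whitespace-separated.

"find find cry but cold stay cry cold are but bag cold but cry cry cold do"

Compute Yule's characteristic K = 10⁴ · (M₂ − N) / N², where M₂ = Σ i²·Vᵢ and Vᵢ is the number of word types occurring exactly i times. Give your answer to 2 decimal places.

Frequencies: cry:4, cold:4, but:3, find:2, stay:1, are:1, bag:1, do:1
N = 17. Frequency spectrum: V_1=4, V_2=1, V_3=1, V_4=2
M₂ = 1²·4 + 2²·1 + 3²·1 + 4²·2 = 49
K = 10000 × (49 − 17) / 17² = 1107.27

1107.27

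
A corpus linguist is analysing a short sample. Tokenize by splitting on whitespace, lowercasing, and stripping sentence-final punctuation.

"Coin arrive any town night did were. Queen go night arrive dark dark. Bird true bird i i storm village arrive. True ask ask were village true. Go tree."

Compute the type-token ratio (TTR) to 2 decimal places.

0.59

N = 29 tokens, V = 17 types.
TTR = V / N = 17 / 29 = 0.59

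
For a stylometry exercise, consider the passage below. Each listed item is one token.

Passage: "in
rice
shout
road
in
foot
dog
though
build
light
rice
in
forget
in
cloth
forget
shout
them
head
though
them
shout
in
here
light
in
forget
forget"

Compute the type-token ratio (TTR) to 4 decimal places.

N = 28 tokens, V = 14 types.
TTR = V / N = 14 / 28 = 0.5000

0.5000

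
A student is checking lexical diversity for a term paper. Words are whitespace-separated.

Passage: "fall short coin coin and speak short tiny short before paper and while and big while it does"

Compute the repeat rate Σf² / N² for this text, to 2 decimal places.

0.10

Frequencies: short:3, and:3, coin:2, while:2, fall:1, speak:1, tiny:1, before:1, paper:1, big:1, it:1, does:1
Σf² = 34; N² = 324
Repeat rate = 34 / 324 = 0.10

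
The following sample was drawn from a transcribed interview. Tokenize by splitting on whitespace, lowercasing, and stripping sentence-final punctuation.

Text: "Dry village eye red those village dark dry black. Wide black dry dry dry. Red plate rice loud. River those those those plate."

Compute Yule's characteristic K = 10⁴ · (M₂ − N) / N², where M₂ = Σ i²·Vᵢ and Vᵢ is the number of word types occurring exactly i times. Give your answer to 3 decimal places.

756.144

Frequencies: dry:5, those:4, village:2, red:2, black:2, plate:2, eye:1, dark:1, wide:1, rice:1, loud:1, river:1
N = 23. Frequency spectrum: V_1=6, V_2=4, V_4=1, V_5=1
M₂ = 1²·6 + 2²·4 + 4²·1 + 5²·1 = 63
K = 10000 × (63 − 23) / 23² = 756.144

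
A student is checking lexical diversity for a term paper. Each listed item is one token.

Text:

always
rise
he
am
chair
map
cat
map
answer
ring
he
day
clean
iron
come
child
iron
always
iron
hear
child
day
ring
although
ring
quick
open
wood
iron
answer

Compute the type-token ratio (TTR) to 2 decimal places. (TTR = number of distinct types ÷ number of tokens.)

0.63

N = 30 tokens, V = 19 types.
TTR = V / N = 19 / 30 = 0.63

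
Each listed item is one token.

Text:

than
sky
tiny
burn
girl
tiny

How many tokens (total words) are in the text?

6

Tokens: than, sky, tiny, burn, girl, tiny
N = 6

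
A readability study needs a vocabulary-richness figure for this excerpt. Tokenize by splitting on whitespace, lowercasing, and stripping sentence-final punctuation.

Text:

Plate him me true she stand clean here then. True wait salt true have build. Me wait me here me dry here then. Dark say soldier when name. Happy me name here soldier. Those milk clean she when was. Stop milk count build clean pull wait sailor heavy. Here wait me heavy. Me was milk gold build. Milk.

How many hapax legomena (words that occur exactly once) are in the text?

Frequencies: me:7, here:5, wait:4, milk:4, true:3, clean:3, build:3, she:2, then:2, soldier:2, when:2, name:2, was:2, heavy:2, plate:1, him:1, stand:1, salt:1, have:1, dry:1, … (9 more, each freq 1)
Hapax (freq=1): count, dark, dry, gold, happy, have, him, plate, pull, sailor, salt, say, stand, stop, those

15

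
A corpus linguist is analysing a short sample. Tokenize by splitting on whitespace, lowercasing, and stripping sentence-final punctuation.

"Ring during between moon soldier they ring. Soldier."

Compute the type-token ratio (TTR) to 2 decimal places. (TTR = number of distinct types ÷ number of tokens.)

0.75

N = 8 tokens, V = 6 types.
TTR = V / N = 6 / 8 = 0.75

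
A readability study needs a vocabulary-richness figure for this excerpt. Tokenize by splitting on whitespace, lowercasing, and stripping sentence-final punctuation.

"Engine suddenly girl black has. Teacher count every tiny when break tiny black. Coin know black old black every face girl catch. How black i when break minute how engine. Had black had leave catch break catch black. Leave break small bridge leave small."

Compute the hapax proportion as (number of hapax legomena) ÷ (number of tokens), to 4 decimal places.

0.2500

Frequencies: black:7, break:4, catch:3, leave:3, engine:2, girl:2, every:2, tiny:2, when:2, how:2, had:2, small:2, suddenly:1, has:1, teacher:1, count:1, coin:1, know:1, old:1, face:1, … (3 more, each freq 1)
Hapax count = 11; token count = 44.
Ratio = 11 / 44 = 0.2500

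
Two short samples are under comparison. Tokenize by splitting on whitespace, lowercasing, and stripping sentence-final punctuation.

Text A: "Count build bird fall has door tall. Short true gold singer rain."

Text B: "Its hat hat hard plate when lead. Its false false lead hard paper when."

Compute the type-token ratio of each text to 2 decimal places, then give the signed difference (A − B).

0.43

TTR(A) = 12/12 = 1.00
TTR(B) = 8/14 = 0.57
Difference = 1.00 − 0.57 = 0.43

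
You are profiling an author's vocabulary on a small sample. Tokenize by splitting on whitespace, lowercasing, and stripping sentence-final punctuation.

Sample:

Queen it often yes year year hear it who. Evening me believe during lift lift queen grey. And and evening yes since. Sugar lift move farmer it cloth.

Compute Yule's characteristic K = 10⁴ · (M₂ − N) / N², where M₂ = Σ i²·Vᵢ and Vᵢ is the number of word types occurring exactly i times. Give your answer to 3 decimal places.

280.612

Frequencies: it:3, lift:3, queen:2, yes:2, year:2, evening:2, and:2, often:1, hear:1, who:1, me:1, believe:1, during:1, grey:1, since:1, sugar:1, move:1, farmer:1, cloth:1
N = 28. Frequency spectrum: V_1=12, V_2=5, V_3=2
M₂ = 1²·12 + 2²·5 + 3²·2 = 50
K = 10000 × (50 − 28) / 28² = 280.612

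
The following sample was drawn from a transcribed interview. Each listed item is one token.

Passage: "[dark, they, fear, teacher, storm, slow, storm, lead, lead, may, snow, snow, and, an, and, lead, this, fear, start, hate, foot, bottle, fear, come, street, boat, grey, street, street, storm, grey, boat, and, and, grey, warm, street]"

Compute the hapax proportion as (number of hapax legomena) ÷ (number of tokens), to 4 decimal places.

0.3514

Frequencies: and:4, street:4, fear:3, storm:3, lead:3, grey:3, snow:2, boat:2, dark:1, they:1, teacher:1, slow:1, may:1, an:1, this:1, start:1, hate:1, foot:1, bottle:1, come:1, … (1 more, each freq 1)
Hapax count = 13; token count = 37.
Ratio = 13 / 37 = 0.3514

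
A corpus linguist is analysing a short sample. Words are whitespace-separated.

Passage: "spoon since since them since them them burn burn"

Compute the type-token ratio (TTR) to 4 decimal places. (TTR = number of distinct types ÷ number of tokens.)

0.4444

N = 9 tokens, V = 4 types.
TTR = V / N = 4 / 9 = 0.4444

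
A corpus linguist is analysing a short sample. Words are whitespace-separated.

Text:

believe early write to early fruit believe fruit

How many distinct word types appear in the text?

Distinct types: {believe, early, fruit, to, write}
V = 5

5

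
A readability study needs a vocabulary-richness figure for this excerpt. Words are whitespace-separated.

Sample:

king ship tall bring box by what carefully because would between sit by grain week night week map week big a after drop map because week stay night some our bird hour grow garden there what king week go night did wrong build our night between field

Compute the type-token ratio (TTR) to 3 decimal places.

N = 47 tokens, V = 33 types.
TTR = V / N = 33 / 47 = 0.702

0.702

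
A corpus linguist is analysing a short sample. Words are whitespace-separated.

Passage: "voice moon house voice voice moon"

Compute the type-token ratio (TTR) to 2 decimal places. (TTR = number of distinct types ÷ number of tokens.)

N = 6 tokens, V = 3 types.
TTR = V / N = 3 / 6 = 0.50

0.50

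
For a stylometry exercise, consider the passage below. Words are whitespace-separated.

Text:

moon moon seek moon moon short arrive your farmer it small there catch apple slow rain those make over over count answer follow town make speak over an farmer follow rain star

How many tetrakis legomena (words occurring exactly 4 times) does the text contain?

Frequencies: moon:4, over:3, farmer:2, rain:2, make:2, follow:2, seek:1, short:1, arrive:1, your:1, it:1, small:1, there:1, catch:1, apple:1, slow:1, those:1, count:1, answer:1, town:1, … (3 more, each freq 1)
Words with frequency 4: moon

1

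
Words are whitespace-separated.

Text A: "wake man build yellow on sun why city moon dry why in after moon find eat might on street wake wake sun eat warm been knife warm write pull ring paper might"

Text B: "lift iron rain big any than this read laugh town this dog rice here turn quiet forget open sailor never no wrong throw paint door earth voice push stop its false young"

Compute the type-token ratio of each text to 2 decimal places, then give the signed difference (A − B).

TTR(A) = 23/32 = 0.72
TTR(B) = 31/32 = 0.97
Difference = 0.72 − 0.97 = -0.25

-0.25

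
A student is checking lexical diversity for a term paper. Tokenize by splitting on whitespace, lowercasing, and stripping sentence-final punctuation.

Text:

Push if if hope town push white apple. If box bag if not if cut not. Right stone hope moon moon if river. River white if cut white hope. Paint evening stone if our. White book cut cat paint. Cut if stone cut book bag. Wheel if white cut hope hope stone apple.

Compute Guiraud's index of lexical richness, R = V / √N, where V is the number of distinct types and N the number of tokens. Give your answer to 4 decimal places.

2.7472

N = 53, V = 20.
√N = 7.280110
R = 20 / 7.280110 = 2.7472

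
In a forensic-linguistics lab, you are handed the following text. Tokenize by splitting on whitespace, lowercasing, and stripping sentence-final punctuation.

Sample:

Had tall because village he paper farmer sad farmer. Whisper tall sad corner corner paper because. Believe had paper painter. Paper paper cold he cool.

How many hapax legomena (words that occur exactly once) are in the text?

Frequencies: paper:5, had:2, tall:2, because:2, he:2, farmer:2, sad:2, corner:2, village:1, whisper:1, believe:1, painter:1, cold:1, cool:1
Hapax (freq=1): believe, cold, cool, painter, village, whisper

6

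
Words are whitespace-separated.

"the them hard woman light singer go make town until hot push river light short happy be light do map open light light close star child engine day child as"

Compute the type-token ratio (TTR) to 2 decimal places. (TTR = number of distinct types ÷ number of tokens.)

0.83

N = 30 tokens, V = 25 types.
TTR = V / N = 25 / 30 = 0.83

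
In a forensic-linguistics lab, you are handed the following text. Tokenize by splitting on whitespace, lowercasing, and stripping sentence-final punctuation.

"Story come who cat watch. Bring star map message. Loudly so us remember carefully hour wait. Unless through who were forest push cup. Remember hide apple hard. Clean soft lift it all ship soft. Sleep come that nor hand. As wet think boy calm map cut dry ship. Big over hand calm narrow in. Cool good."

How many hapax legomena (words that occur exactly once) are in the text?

Frequencies: come:2, who:2, map:2, remember:2, soft:2, ship:2, hand:2, calm:2, story:1, cat:1, watch:1, bring:1, star:1, message:1, loudly:1, so:1, us:1, carefully:1, hour:1, wait:1, … (28 more, each freq 1)
Hapax (freq=1): all, apple, as, big, boy, bring, carefully, cat, clean, cool, cup, cut, dry, forest, good, hard, hide, hour, in, it, lift, loudly, message, narrow, nor, over, push, sleep, so, star, story, that, think, through, unless, us, wait, watch, were, wet

40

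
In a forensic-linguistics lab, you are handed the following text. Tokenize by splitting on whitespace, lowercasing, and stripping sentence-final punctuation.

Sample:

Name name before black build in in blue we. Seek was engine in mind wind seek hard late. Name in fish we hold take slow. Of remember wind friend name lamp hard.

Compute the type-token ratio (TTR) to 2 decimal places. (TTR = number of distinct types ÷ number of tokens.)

N = 32 tokens, V = 22 types.
TTR = V / N = 22 / 32 = 0.69

0.69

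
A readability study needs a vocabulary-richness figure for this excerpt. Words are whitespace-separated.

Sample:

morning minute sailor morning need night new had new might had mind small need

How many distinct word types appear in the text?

Distinct types: {had, might, mind, minute, morning, need, new, night, sailor, small}
V = 10

10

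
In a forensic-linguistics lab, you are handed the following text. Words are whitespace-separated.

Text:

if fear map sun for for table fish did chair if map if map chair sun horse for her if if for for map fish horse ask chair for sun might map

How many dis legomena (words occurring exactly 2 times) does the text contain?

Frequencies: for:6, if:5, map:5, sun:3, chair:3, fish:2, horse:2, fear:1, table:1, did:1, her:1, ask:1, might:1
Words with frequency 2: fish, horse

2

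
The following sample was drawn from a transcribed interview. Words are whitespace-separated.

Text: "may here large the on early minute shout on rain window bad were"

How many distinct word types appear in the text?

Distinct types: {bad, early, here, large, may, minute, on, rain, shout, the, were, window}
V = 12

12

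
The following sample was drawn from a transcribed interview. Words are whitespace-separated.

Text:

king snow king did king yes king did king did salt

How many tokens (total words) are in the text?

Tokens: king, snow, king, did, king, yes, king, did, king, did, salt
N = 11

11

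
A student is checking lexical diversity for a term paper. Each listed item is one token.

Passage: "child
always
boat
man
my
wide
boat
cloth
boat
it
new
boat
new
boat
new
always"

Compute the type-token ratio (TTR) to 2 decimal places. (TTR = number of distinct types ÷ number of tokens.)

0.56

N = 16 tokens, V = 9 types.
TTR = V / N = 9 / 16 = 0.56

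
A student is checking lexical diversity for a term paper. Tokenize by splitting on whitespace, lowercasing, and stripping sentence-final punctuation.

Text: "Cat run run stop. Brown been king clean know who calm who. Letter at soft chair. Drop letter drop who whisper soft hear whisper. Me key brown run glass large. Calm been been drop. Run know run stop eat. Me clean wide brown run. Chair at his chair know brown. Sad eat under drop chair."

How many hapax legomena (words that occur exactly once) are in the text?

10

Frequencies: run:6, brown:4, chair:4, drop:4, been:3, know:3, who:3, stop:2, clean:2, calm:2, letter:2, at:2, soft:2, whisper:2, me:2, eat:2, cat:1, king:1, hear:1, key:1, … (6 more, each freq 1)
Hapax (freq=1): cat, glass, hear, his, key, king, large, sad, under, wide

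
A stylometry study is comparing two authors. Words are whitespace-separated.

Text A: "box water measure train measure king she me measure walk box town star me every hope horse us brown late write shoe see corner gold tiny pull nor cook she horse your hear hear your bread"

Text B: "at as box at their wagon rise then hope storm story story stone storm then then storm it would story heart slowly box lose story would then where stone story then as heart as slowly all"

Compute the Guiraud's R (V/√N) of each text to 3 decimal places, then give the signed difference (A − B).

A: V=28, N=36, R=4.667
B: V=18, N=36, R=3.000
Difference = 4.667 − 3.000 = 1.667

1.667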